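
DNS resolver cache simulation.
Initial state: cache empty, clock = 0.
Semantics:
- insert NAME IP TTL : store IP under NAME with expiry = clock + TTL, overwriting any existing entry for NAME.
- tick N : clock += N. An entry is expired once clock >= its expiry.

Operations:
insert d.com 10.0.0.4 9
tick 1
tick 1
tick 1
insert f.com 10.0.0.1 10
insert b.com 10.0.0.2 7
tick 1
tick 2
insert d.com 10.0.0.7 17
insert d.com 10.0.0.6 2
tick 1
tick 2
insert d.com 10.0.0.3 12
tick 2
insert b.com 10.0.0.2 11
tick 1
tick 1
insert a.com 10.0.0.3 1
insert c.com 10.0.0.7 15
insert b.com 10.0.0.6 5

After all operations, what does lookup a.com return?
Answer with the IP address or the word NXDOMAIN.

Answer: 10.0.0.3

Derivation:
Op 1: insert d.com -> 10.0.0.4 (expiry=0+9=9). clock=0
Op 2: tick 1 -> clock=1.
Op 3: tick 1 -> clock=2.
Op 4: tick 1 -> clock=3.
Op 5: insert f.com -> 10.0.0.1 (expiry=3+10=13). clock=3
Op 6: insert b.com -> 10.0.0.2 (expiry=3+7=10). clock=3
Op 7: tick 1 -> clock=4.
Op 8: tick 2 -> clock=6.
Op 9: insert d.com -> 10.0.0.7 (expiry=6+17=23). clock=6
Op 10: insert d.com -> 10.0.0.6 (expiry=6+2=8). clock=6
Op 11: tick 1 -> clock=7.
Op 12: tick 2 -> clock=9. purged={d.com}
Op 13: insert d.com -> 10.0.0.3 (expiry=9+12=21). clock=9
Op 14: tick 2 -> clock=11. purged={b.com}
Op 15: insert b.com -> 10.0.0.2 (expiry=11+11=22). clock=11
Op 16: tick 1 -> clock=12.
Op 17: tick 1 -> clock=13. purged={f.com}
Op 18: insert a.com -> 10.0.0.3 (expiry=13+1=14). clock=13
Op 19: insert c.com -> 10.0.0.7 (expiry=13+15=28). clock=13
Op 20: insert b.com -> 10.0.0.6 (expiry=13+5=18). clock=13
lookup a.com: present, ip=10.0.0.3 expiry=14 > clock=13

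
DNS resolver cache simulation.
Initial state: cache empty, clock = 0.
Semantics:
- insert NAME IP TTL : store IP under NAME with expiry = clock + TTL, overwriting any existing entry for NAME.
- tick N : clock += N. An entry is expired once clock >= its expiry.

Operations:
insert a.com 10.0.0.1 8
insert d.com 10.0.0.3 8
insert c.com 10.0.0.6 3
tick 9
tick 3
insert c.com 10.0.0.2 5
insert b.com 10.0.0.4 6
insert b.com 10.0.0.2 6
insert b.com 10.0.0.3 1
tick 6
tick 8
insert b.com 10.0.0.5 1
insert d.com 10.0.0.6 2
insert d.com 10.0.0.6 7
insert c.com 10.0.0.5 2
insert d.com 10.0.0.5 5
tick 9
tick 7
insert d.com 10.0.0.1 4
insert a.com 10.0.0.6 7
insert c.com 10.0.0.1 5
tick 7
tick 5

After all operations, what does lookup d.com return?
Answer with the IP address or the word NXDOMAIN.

Op 1: insert a.com -> 10.0.0.1 (expiry=0+8=8). clock=0
Op 2: insert d.com -> 10.0.0.3 (expiry=0+8=8). clock=0
Op 3: insert c.com -> 10.0.0.6 (expiry=0+3=3). clock=0
Op 4: tick 9 -> clock=9. purged={a.com,c.com,d.com}
Op 5: tick 3 -> clock=12.
Op 6: insert c.com -> 10.0.0.2 (expiry=12+5=17). clock=12
Op 7: insert b.com -> 10.0.0.4 (expiry=12+6=18). clock=12
Op 8: insert b.com -> 10.0.0.2 (expiry=12+6=18). clock=12
Op 9: insert b.com -> 10.0.0.3 (expiry=12+1=13). clock=12
Op 10: tick 6 -> clock=18. purged={b.com,c.com}
Op 11: tick 8 -> clock=26.
Op 12: insert b.com -> 10.0.0.5 (expiry=26+1=27). clock=26
Op 13: insert d.com -> 10.0.0.6 (expiry=26+2=28). clock=26
Op 14: insert d.com -> 10.0.0.6 (expiry=26+7=33). clock=26
Op 15: insert c.com -> 10.0.0.5 (expiry=26+2=28). clock=26
Op 16: insert d.com -> 10.0.0.5 (expiry=26+5=31). clock=26
Op 17: tick 9 -> clock=35. purged={b.com,c.com,d.com}
Op 18: tick 7 -> clock=42.
Op 19: insert d.com -> 10.0.0.1 (expiry=42+4=46). clock=42
Op 20: insert a.com -> 10.0.0.6 (expiry=42+7=49). clock=42
Op 21: insert c.com -> 10.0.0.1 (expiry=42+5=47). clock=42
Op 22: tick 7 -> clock=49. purged={a.com,c.com,d.com}
Op 23: tick 5 -> clock=54.
lookup d.com: not in cache (expired or never inserted)

Answer: NXDOMAIN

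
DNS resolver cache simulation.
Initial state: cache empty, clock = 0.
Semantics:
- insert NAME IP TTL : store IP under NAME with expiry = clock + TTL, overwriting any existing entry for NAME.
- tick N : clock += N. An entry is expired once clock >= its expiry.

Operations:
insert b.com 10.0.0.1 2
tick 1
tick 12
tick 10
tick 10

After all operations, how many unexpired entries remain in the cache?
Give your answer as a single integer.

Answer: 0

Derivation:
Op 1: insert b.com -> 10.0.0.1 (expiry=0+2=2). clock=0
Op 2: tick 1 -> clock=1.
Op 3: tick 12 -> clock=13. purged={b.com}
Op 4: tick 10 -> clock=23.
Op 5: tick 10 -> clock=33.
Final cache (unexpired): {} -> size=0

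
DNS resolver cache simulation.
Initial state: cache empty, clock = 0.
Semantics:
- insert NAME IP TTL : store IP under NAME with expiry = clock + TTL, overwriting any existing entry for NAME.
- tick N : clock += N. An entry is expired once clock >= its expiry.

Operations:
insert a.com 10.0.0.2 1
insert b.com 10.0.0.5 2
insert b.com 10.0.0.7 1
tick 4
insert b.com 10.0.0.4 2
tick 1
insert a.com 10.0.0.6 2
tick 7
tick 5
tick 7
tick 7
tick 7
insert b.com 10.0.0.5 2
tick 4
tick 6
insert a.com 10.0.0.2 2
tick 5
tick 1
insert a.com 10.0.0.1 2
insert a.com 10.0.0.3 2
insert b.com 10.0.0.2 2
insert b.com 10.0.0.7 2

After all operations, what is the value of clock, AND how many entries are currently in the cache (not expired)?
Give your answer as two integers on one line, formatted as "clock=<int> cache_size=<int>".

Op 1: insert a.com -> 10.0.0.2 (expiry=0+1=1). clock=0
Op 2: insert b.com -> 10.0.0.5 (expiry=0+2=2). clock=0
Op 3: insert b.com -> 10.0.0.7 (expiry=0+1=1). clock=0
Op 4: tick 4 -> clock=4. purged={a.com,b.com}
Op 5: insert b.com -> 10.0.0.4 (expiry=4+2=6). clock=4
Op 6: tick 1 -> clock=5.
Op 7: insert a.com -> 10.0.0.6 (expiry=5+2=7). clock=5
Op 8: tick 7 -> clock=12. purged={a.com,b.com}
Op 9: tick 5 -> clock=17.
Op 10: tick 7 -> clock=24.
Op 11: tick 7 -> clock=31.
Op 12: tick 7 -> clock=38.
Op 13: insert b.com -> 10.0.0.5 (expiry=38+2=40). clock=38
Op 14: tick 4 -> clock=42. purged={b.com}
Op 15: tick 6 -> clock=48.
Op 16: insert a.com -> 10.0.0.2 (expiry=48+2=50). clock=48
Op 17: tick 5 -> clock=53. purged={a.com}
Op 18: tick 1 -> clock=54.
Op 19: insert a.com -> 10.0.0.1 (expiry=54+2=56). clock=54
Op 20: insert a.com -> 10.0.0.3 (expiry=54+2=56). clock=54
Op 21: insert b.com -> 10.0.0.2 (expiry=54+2=56). clock=54
Op 22: insert b.com -> 10.0.0.7 (expiry=54+2=56). clock=54
Final clock = 54
Final cache (unexpired): {a.com,b.com} -> size=2

Answer: clock=54 cache_size=2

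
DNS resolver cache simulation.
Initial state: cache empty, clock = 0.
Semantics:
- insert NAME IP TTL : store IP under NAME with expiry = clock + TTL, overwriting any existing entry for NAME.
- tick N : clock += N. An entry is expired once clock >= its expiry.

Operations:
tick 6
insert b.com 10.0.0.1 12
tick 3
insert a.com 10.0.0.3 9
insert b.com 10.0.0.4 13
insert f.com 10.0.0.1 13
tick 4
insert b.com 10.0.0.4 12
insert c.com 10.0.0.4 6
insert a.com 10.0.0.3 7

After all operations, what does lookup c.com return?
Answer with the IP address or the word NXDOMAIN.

Answer: 10.0.0.4

Derivation:
Op 1: tick 6 -> clock=6.
Op 2: insert b.com -> 10.0.0.1 (expiry=6+12=18). clock=6
Op 3: tick 3 -> clock=9.
Op 4: insert a.com -> 10.0.0.3 (expiry=9+9=18). clock=9
Op 5: insert b.com -> 10.0.0.4 (expiry=9+13=22). clock=9
Op 6: insert f.com -> 10.0.0.1 (expiry=9+13=22). clock=9
Op 7: tick 4 -> clock=13.
Op 8: insert b.com -> 10.0.0.4 (expiry=13+12=25). clock=13
Op 9: insert c.com -> 10.0.0.4 (expiry=13+6=19). clock=13
Op 10: insert a.com -> 10.0.0.3 (expiry=13+7=20). clock=13
lookup c.com: present, ip=10.0.0.4 expiry=19 > clock=13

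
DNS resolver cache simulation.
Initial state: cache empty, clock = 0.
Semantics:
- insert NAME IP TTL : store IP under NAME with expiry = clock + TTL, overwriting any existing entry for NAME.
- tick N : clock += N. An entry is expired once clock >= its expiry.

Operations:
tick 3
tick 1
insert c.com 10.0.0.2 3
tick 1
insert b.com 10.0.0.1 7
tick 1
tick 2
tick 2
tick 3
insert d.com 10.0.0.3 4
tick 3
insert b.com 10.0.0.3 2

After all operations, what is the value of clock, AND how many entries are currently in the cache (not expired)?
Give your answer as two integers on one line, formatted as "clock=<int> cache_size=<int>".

Op 1: tick 3 -> clock=3.
Op 2: tick 1 -> clock=4.
Op 3: insert c.com -> 10.0.0.2 (expiry=4+3=7). clock=4
Op 4: tick 1 -> clock=5.
Op 5: insert b.com -> 10.0.0.1 (expiry=5+7=12). clock=5
Op 6: tick 1 -> clock=6.
Op 7: tick 2 -> clock=8. purged={c.com}
Op 8: tick 2 -> clock=10.
Op 9: tick 3 -> clock=13. purged={b.com}
Op 10: insert d.com -> 10.0.0.3 (expiry=13+4=17). clock=13
Op 11: tick 3 -> clock=16.
Op 12: insert b.com -> 10.0.0.3 (expiry=16+2=18). clock=16
Final clock = 16
Final cache (unexpired): {b.com,d.com} -> size=2

Answer: clock=16 cache_size=2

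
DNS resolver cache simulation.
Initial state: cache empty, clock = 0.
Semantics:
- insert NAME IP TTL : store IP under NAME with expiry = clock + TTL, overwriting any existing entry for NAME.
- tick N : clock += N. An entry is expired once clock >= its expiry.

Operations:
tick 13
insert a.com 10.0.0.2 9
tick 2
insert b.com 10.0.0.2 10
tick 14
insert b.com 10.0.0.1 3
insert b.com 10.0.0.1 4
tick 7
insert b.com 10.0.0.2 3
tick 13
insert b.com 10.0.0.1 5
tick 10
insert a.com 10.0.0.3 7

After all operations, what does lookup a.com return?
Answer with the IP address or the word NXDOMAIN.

Answer: 10.0.0.3

Derivation:
Op 1: tick 13 -> clock=13.
Op 2: insert a.com -> 10.0.0.2 (expiry=13+9=22). clock=13
Op 3: tick 2 -> clock=15.
Op 4: insert b.com -> 10.0.0.2 (expiry=15+10=25). clock=15
Op 5: tick 14 -> clock=29. purged={a.com,b.com}
Op 6: insert b.com -> 10.0.0.1 (expiry=29+3=32). clock=29
Op 7: insert b.com -> 10.0.0.1 (expiry=29+4=33). clock=29
Op 8: tick 7 -> clock=36. purged={b.com}
Op 9: insert b.com -> 10.0.0.2 (expiry=36+3=39). clock=36
Op 10: tick 13 -> clock=49. purged={b.com}
Op 11: insert b.com -> 10.0.0.1 (expiry=49+5=54). clock=49
Op 12: tick 10 -> clock=59. purged={b.com}
Op 13: insert a.com -> 10.0.0.3 (expiry=59+7=66). clock=59
lookup a.com: present, ip=10.0.0.3 expiry=66 > clock=59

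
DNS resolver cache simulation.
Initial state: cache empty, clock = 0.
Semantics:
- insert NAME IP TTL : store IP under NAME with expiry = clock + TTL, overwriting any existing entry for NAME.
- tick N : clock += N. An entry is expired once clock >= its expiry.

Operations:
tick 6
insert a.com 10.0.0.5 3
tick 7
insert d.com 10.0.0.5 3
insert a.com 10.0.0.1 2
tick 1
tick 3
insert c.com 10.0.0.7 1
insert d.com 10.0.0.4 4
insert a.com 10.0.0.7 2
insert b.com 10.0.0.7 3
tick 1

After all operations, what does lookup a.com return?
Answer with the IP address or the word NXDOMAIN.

Op 1: tick 6 -> clock=6.
Op 2: insert a.com -> 10.0.0.5 (expiry=6+3=9). clock=6
Op 3: tick 7 -> clock=13. purged={a.com}
Op 4: insert d.com -> 10.0.0.5 (expiry=13+3=16). clock=13
Op 5: insert a.com -> 10.0.0.1 (expiry=13+2=15). clock=13
Op 6: tick 1 -> clock=14.
Op 7: tick 3 -> clock=17. purged={a.com,d.com}
Op 8: insert c.com -> 10.0.0.7 (expiry=17+1=18). clock=17
Op 9: insert d.com -> 10.0.0.4 (expiry=17+4=21). clock=17
Op 10: insert a.com -> 10.0.0.7 (expiry=17+2=19). clock=17
Op 11: insert b.com -> 10.0.0.7 (expiry=17+3=20). clock=17
Op 12: tick 1 -> clock=18. purged={c.com}
lookup a.com: present, ip=10.0.0.7 expiry=19 > clock=18

Answer: 10.0.0.7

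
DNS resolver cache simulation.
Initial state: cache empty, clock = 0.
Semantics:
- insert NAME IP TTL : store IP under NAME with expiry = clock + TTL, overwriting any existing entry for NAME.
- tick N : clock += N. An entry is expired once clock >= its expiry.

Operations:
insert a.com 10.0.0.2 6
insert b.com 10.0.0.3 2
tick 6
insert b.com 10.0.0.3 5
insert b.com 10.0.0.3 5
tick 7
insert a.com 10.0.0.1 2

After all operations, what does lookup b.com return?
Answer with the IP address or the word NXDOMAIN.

Answer: NXDOMAIN

Derivation:
Op 1: insert a.com -> 10.0.0.2 (expiry=0+6=6). clock=0
Op 2: insert b.com -> 10.0.0.3 (expiry=0+2=2). clock=0
Op 3: tick 6 -> clock=6. purged={a.com,b.com}
Op 4: insert b.com -> 10.0.0.3 (expiry=6+5=11). clock=6
Op 5: insert b.com -> 10.0.0.3 (expiry=6+5=11). clock=6
Op 6: tick 7 -> clock=13. purged={b.com}
Op 7: insert a.com -> 10.0.0.1 (expiry=13+2=15). clock=13
lookup b.com: not in cache (expired or never inserted)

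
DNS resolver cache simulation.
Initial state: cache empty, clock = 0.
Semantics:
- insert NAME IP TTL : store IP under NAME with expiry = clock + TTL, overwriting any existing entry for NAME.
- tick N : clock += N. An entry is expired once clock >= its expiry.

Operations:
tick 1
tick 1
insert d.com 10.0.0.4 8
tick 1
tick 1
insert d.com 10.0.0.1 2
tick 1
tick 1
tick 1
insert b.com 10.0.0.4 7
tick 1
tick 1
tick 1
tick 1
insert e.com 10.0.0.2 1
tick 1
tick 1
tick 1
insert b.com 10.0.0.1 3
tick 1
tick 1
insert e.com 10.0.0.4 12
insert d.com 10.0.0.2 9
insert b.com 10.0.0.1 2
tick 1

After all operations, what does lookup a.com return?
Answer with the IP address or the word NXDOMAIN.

Answer: NXDOMAIN

Derivation:
Op 1: tick 1 -> clock=1.
Op 2: tick 1 -> clock=2.
Op 3: insert d.com -> 10.0.0.4 (expiry=2+8=10). clock=2
Op 4: tick 1 -> clock=3.
Op 5: tick 1 -> clock=4.
Op 6: insert d.com -> 10.0.0.1 (expiry=4+2=6). clock=4
Op 7: tick 1 -> clock=5.
Op 8: tick 1 -> clock=6. purged={d.com}
Op 9: tick 1 -> clock=7.
Op 10: insert b.com -> 10.0.0.4 (expiry=7+7=14). clock=7
Op 11: tick 1 -> clock=8.
Op 12: tick 1 -> clock=9.
Op 13: tick 1 -> clock=10.
Op 14: tick 1 -> clock=11.
Op 15: insert e.com -> 10.0.0.2 (expiry=11+1=12). clock=11
Op 16: tick 1 -> clock=12. purged={e.com}
Op 17: tick 1 -> clock=13.
Op 18: tick 1 -> clock=14. purged={b.com}
Op 19: insert b.com -> 10.0.0.1 (expiry=14+3=17). clock=14
Op 20: tick 1 -> clock=15.
Op 21: tick 1 -> clock=16.
Op 22: insert e.com -> 10.0.0.4 (expiry=16+12=28). clock=16
Op 23: insert d.com -> 10.0.0.2 (expiry=16+9=25). clock=16
Op 24: insert b.com -> 10.0.0.1 (expiry=16+2=18). clock=16
Op 25: tick 1 -> clock=17.
lookup a.com: not in cache (expired or never inserted)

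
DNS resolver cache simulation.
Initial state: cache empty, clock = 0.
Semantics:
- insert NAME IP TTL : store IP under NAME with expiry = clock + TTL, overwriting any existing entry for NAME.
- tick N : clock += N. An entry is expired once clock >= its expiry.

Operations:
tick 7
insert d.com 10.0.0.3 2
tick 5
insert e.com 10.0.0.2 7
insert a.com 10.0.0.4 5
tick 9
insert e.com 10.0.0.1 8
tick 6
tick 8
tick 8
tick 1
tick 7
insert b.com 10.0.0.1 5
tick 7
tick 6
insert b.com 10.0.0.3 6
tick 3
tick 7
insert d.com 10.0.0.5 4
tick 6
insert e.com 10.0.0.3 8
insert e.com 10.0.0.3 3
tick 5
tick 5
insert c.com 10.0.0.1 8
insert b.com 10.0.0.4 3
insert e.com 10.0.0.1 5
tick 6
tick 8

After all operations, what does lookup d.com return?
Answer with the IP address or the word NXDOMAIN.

Answer: NXDOMAIN

Derivation:
Op 1: tick 7 -> clock=7.
Op 2: insert d.com -> 10.0.0.3 (expiry=7+2=9). clock=7
Op 3: tick 5 -> clock=12. purged={d.com}
Op 4: insert e.com -> 10.0.0.2 (expiry=12+7=19). clock=12
Op 5: insert a.com -> 10.0.0.4 (expiry=12+5=17). clock=12
Op 6: tick 9 -> clock=21. purged={a.com,e.com}
Op 7: insert e.com -> 10.0.0.1 (expiry=21+8=29). clock=21
Op 8: tick 6 -> clock=27.
Op 9: tick 8 -> clock=35. purged={e.com}
Op 10: tick 8 -> clock=43.
Op 11: tick 1 -> clock=44.
Op 12: tick 7 -> clock=51.
Op 13: insert b.com -> 10.0.0.1 (expiry=51+5=56). clock=51
Op 14: tick 7 -> clock=58. purged={b.com}
Op 15: tick 6 -> clock=64.
Op 16: insert b.com -> 10.0.0.3 (expiry=64+6=70). clock=64
Op 17: tick 3 -> clock=67.
Op 18: tick 7 -> clock=74. purged={b.com}
Op 19: insert d.com -> 10.0.0.5 (expiry=74+4=78). clock=74
Op 20: tick 6 -> clock=80. purged={d.com}
Op 21: insert e.com -> 10.0.0.3 (expiry=80+8=88). clock=80
Op 22: insert e.com -> 10.0.0.3 (expiry=80+3=83). clock=80
Op 23: tick 5 -> clock=85. purged={e.com}
Op 24: tick 5 -> clock=90.
Op 25: insert c.com -> 10.0.0.1 (expiry=90+8=98). clock=90
Op 26: insert b.com -> 10.0.0.4 (expiry=90+3=93). clock=90
Op 27: insert e.com -> 10.0.0.1 (expiry=90+5=95). clock=90
Op 28: tick 6 -> clock=96. purged={b.com,e.com}
Op 29: tick 8 -> clock=104. purged={c.com}
lookup d.com: not in cache (expired or never inserted)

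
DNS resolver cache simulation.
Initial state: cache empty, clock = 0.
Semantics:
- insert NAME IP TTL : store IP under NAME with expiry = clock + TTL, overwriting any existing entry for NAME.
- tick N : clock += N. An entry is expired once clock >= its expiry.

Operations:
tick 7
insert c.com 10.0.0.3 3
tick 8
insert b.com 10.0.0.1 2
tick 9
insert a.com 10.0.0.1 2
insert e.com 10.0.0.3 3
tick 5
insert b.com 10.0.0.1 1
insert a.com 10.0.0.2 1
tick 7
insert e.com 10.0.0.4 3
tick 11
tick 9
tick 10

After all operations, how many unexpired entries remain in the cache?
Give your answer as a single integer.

Answer: 0

Derivation:
Op 1: tick 7 -> clock=7.
Op 2: insert c.com -> 10.0.0.3 (expiry=7+3=10). clock=7
Op 3: tick 8 -> clock=15. purged={c.com}
Op 4: insert b.com -> 10.0.0.1 (expiry=15+2=17). clock=15
Op 5: tick 9 -> clock=24. purged={b.com}
Op 6: insert a.com -> 10.0.0.1 (expiry=24+2=26). clock=24
Op 7: insert e.com -> 10.0.0.3 (expiry=24+3=27). clock=24
Op 8: tick 5 -> clock=29. purged={a.com,e.com}
Op 9: insert b.com -> 10.0.0.1 (expiry=29+1=30). clock=29
Op 10: insert a.com -> 10.0.0.2 (expiry=29+1=30). clock=29
Op 11: tick 7 -> clock=36. purged={a.com,b.com}
Op 12: insert e.com -> 10.0.0.4 (expiry=36+3=39). clock=36
Op 13: tick 11 -> clock=47. purged={e.com}
Op 14: tick 9 -> clock=56.
Op 15: tick 10 -> clock=66.
Final cache (unexpired): {} -> size=0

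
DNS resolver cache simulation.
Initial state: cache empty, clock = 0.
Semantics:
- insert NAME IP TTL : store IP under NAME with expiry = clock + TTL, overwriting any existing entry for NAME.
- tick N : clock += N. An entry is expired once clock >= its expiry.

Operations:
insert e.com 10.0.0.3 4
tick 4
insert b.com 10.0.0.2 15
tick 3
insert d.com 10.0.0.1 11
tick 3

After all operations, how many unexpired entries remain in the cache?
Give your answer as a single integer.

Op 1: insert e.com -> 10.0.0.3 (expiry=0+4=4). clock=0
Op 2: tick 4 -> clock=4. purged={e.com}
Op 3: insert b.com -> 10.0.0.2 (expiry=4+15=19). clock=4
Op 4: tick 3 -> clock=7.
Op 5: insert d.com -> 10.0.0.1 (expiry=7+11=18). clock=7
Op 6: tick 3 -> clock=10.
Final cache (unexpired): {b.com,d.com} -> size=2

Answer: 2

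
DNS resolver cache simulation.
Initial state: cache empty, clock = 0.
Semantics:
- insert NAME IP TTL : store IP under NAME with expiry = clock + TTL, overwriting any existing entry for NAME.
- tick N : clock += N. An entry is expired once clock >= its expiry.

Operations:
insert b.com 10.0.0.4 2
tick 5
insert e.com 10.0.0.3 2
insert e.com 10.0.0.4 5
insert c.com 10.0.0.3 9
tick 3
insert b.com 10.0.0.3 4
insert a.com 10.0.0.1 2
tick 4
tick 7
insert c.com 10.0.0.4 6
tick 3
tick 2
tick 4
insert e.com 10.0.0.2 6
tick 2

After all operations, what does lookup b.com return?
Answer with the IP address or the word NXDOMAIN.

Op 1: insert b.com -> 10.0.0.4 (expiry=0+2=2). clock=0
Op 2: tick 5 -> clock=5. purged={b.com}
Op 3: insert e.com -> 10.0.0.3 (expiry=5+2=7). clock=5
Op 4: insert e.com -> 10.0.0.4 (expiry=5+5=10). clock=5
Op 5: insert c.com -> 10.0.0.3 (expiry=5+9=14). clock=5
Op 6: tick 3 -> clock=8.
Op 7: insert b.com -> 10.0.0.3 (expiry=8+4=12). clock=8
Op 8: insert a.com -> 10.0.0.1 (expiry=8+2=10). clock=8
Op 9: tick 4 -> clock=12. purged={a.com,b.com,e.com}
Op 10: tick 7 -> clock=19. purged={c.com}
Op 11: insert c.com -> 10.0.0.4 (expiry=19+6=25). clock=19
Op 12: tick 3 -> clock=22.
Op 13: tick 2 -> clock=24.
Op 14: tick 4 -> clock=28. purged={c.com}
Op 15: insert e.com -> 10.0.0.2 (expiry=28+6=34). clock=28
Op 16: tick 2 -> clock=30.
lookup b.com: not in cache (expired or never inserted)

Answer: NXDOMAIN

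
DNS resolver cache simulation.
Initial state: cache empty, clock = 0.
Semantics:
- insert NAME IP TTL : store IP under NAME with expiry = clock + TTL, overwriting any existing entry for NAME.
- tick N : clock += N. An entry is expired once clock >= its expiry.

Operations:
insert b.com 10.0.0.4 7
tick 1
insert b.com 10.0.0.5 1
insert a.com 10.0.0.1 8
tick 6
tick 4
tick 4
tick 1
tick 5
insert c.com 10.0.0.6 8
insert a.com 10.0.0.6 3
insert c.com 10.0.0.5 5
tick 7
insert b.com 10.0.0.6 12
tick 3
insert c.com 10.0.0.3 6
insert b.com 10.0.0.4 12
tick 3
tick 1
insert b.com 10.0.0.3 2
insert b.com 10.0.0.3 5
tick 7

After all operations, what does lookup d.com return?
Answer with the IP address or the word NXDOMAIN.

Answer: NXDOMAIN

Derivation:
Op 1: insert b.com -> 10.0.0.4 (expiry=0+7=7). clock=0
Op 2: tick 1 -> clock=1.
Op 3: insert b.com -> 10.0.0.5 (expiry=1+1=2). clock=1
Op 4: insert a.com -> 10.0.0.1 (expiry=1+8=9). clock=1
Op 5: tick 6 -> clock=7. purged={b.com}
Op 6: tick 4 -> clock=11. purged={a.com}
Op 7: tick 4 -> clock=15.
Op 8: tick 1 -> clock=16.
Op 9: tick 5 -> clock=21.
Op 10: insert c.com -> 10.0.0.6 (expiry=21+8=29). clock=21
Op 11: insert a.com -> 10.0.0.6 (expiry=21+3=24). clock=21
Op 12: insert c.com -> 10.0.0.5 (expiry=21+5=26). clock=21
Op 13: tick 7 -> clock=28. purged={a.com,c.com}
Op 14: insert b.com -> 10.0.0.6 (expiry=28+12=40). clock=28
Op 15: tick 3 -> clock=31.
Op 16: insert c.com -> 10.0.0.3 (expiry=31+6=37). clock=31
Op 17: insert b.com -> 10.0.0.4 (expiry=31+12=43). clock=31
Op 18: tick 3 -> clock=34.
Op 19: tick 1 -> clock=35.
Op 20: insert b.com -> 10.0.0.3 (expiry=35+2=37). clock=35
Op 21: insert b.com -> 10.0.0.3 (expiry=35+5=40). clock=35
Op 22: tick 7 -> clock=42. purged={b.com,c.com}
lookup d.com: not in cache (expired or never inserted)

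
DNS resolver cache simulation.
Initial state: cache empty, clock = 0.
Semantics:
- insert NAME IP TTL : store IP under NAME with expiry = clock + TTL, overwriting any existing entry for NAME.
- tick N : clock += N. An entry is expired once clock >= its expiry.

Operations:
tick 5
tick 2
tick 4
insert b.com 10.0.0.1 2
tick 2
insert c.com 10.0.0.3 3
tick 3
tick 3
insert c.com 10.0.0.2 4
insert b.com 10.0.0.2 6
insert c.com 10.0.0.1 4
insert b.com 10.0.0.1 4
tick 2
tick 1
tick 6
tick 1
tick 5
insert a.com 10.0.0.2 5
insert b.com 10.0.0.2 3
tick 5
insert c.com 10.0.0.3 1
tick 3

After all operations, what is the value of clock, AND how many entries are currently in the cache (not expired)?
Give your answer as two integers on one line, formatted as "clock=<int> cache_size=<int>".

Answer: clock=42 cache_size=0

Derivation:
Op 1: tick 5 -> clock=5.
Op 2: tick 2 -> clock=7.
Op 3: tick 4 -> clock=11.
Op 4: insert b.com -> 10.0.0.1 (expiry=11+2=13). clock=11
Op 5: tick 2 -> clock=13. purged={b.com}
Op 6: insert c.com -> 10.0.0.3 (expiry=13+3=16). clock=13
Op 7: tick 3 -> clock=16. purged={c.com}
Op 8: tick 3 -> clock=19.
Op 9: insert c.com -> 10.0.0.2 (expiry=19+4=23). clock=19
Op 10: insert b.com -> 10.0.0.2 (expiry=19+6=25). clock=19
Op 11: insert c.com -> 10.0.0.1 (expiry=19+4=23). clock=19
Op 12: insert b.com -> 10.0.0.1 (expiry=19+4=23). clock=19
Op 13: tick 2 -> clock=21.
Op 14: tick 1 -> clock=22.
Op 15: tick 6 -> clock=28. purged={b.com,c.com}
Op 16: tick 1 -> clock=29.
Op 17: tick 5 -> clock=34.
Op 18: insert a.com -> 10.0.0.2 (expiry=34+5=39). clock=34
Op 19: insert b.com -> 10.0.0.2 (expiry=34+3=37). clock=34
Op 20: tick 5 -> clock=39. purged={a.com,b.com}
Op 21: insert c.com -> 10.0.0.3 (expiry=39+1=40). clock=39
Op 22: tick 3 -> clock=42. purged={c.com}
Final clock = 42
Final cache (unexpired): {} -> size=0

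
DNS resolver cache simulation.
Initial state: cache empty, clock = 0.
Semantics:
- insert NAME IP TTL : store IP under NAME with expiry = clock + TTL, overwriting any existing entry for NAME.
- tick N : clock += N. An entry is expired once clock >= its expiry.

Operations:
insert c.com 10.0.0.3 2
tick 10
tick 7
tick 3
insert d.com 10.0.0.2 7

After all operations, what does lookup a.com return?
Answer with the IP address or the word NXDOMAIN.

Op 1: insert c.com -> 10.0.0.3 (expiry=0+2=2). clock=0
Op 2: tick 10 -> clock=10. purged={c.com}
Op 3: tick 7 -> clock=17.
Op 4: tick 3 -> clock=20.
Op 5: insert d.com -> 10.0.0.2 (expiry=20+7=27). clock=20
lookup a.com: not in cache (expired or never inserted)

Answer: NXDOMAIN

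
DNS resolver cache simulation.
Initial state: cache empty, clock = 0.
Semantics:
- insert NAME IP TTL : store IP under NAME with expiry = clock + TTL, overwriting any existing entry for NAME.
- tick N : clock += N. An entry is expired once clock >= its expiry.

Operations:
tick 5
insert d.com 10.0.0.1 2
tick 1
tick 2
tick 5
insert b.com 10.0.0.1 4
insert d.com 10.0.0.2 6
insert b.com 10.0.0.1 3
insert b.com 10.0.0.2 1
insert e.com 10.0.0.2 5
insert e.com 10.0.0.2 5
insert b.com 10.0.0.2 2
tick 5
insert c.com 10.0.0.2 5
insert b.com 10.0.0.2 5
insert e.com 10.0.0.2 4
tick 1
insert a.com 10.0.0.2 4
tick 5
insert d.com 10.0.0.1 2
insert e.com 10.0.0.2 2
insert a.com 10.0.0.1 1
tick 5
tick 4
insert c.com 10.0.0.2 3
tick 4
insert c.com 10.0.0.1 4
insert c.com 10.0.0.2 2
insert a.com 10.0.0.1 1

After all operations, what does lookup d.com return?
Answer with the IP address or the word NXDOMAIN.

Op 1: tick 5 -> clock=5.
Op 2: insert d.com -> 10.0.0.1 (expiry=5+2=7). clock=5
Op 3: tick 1 -> clock=6.
Op 4: tick 2 -> clock=8. purged={d.com}
Op 5: tick 5 -> clock=13.
Op 6: insert b.com -> 10.0.0.1 (expiry=13+4=17). clock=13
Op 7: insert d.com -> 10.0.0.2 (expiry=13+6=19). clock=13
Op 8: insert b.com -> 10.0.0.1 (expiry=13+3=16). clock=13
Op 9: insert b.com -> 10.0.0.2 (expiry=13+1=14). clock=13
Op 10: insert e.com -> 10.0.0.2 (expiry=13+5=18). clock=13
Op 11: insert e.com -> 10.0.0.2 (expiry=13+5=18). clock=13
Op 12: insert b.com -> 10.0.0.2 (expiry=13+2=15). clock=13
Op 13: tick 5 -> clock=18. purged={b.com,e.com}
Op 14: insert c.com -> 10.0.0.2 (expiry=18+5=23). clock=18
Op 15: insert b.com -> 10.0.0.2 (expiry=18+5=23). clock=18
Op 16: insert e.com -> 10.0.0.2 (expiry=18+4=22). clock=18
Op 17: tick 1 -> clock=19. purged={d.com}
Op 18: insert a.com -> 10.0.0.2 (expiry=19+4=23). clock=19
Op 19: tick 5 -> clock=24. purged={a.com,b.com,c.com,e.com}
Op 20: insert d.com -> 10.0.0.1 (expiry=24+2=26). clock=24
Op 21: insert e.com -> 10.0.0.2 (expiry=24+2=26). clock=24
Op 22: insert a.com -> 10.0.0.1 (expiry=24+1=25). clock=24
Op 23: tick 5 -> clock=29. purged={a.com,d.com,e.com}
Op 24: tick 4 -> clock=33.
Op 25: insert c.com -> 10.0.0.2 (expiry=33+3=36). clock=33
Op 26: tick 4 -> clock=37. purged={c.com}
Op 27: insert c.com -> 10.0.0.1 (expiry=37+4=41). clock=37
Op 28: insert c.com -> 10.0.0.2 (expiry=37+2=39). clock=37
Op 29: insert a.com -> 10.0.0.1 (expiry=37+1=38). clock=37
lookup d.com: not in cache (expired or never inserted)

Answer: NXDOMAIN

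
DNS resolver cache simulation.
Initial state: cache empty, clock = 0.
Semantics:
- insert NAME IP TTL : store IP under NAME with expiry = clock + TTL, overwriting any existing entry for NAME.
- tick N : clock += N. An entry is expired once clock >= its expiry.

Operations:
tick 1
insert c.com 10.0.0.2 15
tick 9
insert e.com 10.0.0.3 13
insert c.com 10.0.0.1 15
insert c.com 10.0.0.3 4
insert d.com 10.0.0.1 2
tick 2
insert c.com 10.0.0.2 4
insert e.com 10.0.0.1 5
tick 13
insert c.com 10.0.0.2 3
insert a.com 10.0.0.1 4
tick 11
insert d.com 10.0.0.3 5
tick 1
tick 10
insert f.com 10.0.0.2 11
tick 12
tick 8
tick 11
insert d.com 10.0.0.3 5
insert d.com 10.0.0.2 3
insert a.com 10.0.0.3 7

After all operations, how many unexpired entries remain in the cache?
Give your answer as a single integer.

Answer: 2

Derivation:
Op 1: tick 1 -> clock=1.
Op 2: insert c.com -> 10.0.0.2 (expiry=1+15=16). clock=1
Op 3: tick 9 -> clock=10.
Op 4: insert e.com -> 10.0.0.3 (expiry=10+13=23). clock=10
Op 5: insert c.com -> 10.0.0.1 (expiry=10+15=25). clock=10
Op 6: insert c.com -> 10.0.0.3 (expiry=10+4=14). clock=10
Op 7: insert d.com -> 10.0.0.1 (expiry=10+2=12). clock=10
Op 8: tick 2 -> clock=12. purged={d.com}
Op 9: insert c.com -> 10.0.0.2 (expiry=12+4=16). clock=12
Op 10: insert e.com -> 10.0.0.1 (expiry=12+5=17). clock=12
Op 11: tick 13 -> clock=25. purged={c.com,e.com}
Op 12: insert c.com -> 10.0.0.2 (expiry=25+3=28). clock=25
Op 13: insert a.com -> 10.0.0.1 (expiry=25+4=29). clock=25
Op 14: tick 11 -> clock=36. purged={a.com,c.com}
Op 15: insert d.com -> 10.0.0.3 (expiry=36+5=41). clock=36
Op 16: tick 1 -> clock=37.
Op 17: tick 10 -> clock=47. purged={d.com}
Op 18: insert f.com -> 10.0.0.2 (expiry=47+11=58). clock=47
Op 19: tick 12 -> clock=59. purged={f.com}
Op 20: tick 8 -> clock=67.
Op 21: tick 11 -> clock=78.
Op 22: insert d.com -> 10.0.0.3 (expiry=78+5=83). clock=78
Op 23: insert d.com -> 10.0.0.2 (expiry=78+3=81). clock=78
Op 24: insert a.com -> 10.0.0.3 (expiry=78+7=85). clock=78
Final cache (unexpired): {a.com,d.com} -> size=2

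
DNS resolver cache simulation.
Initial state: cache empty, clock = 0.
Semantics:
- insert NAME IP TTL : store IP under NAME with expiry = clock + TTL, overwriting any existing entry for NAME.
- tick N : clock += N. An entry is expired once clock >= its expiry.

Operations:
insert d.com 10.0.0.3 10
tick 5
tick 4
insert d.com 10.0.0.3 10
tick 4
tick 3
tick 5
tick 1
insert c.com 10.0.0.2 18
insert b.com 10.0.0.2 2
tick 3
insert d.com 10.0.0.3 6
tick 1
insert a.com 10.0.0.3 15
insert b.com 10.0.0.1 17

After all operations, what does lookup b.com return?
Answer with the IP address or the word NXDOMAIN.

Op 1: insert d.com -> 10.0.0.3 (expiry=0+10=10). clock=0
Op 2: tick 5 -> clock=5.
Op 3: tick 4 -> clock=9.
Op 4: insert d.com -> 10.0.0.3 (expiry=9+10=19). clock=9
Op 5: tick 4 -> clock=13.
Op 6: tick 3 -> clock=16.
Op 7: tick 5 -> clock=21. purged={d.com}
Op 8: tick 1 -> clock=22.
Op 9: insert c.com -> 10.0.0.2 (expiry=22+18=40). clock=22
Op 10: insert b.com -> 10.0.0.2 (expiry=22+2=24). clock=22
Op 11: tick 3 -> clock=25. purged={b.com}
Op 12: insert d.com -> 10.0.0.3 (expiry=25+6=31). clock=25
Op 13: tick 1 -> clock=26.
Op 14: insert a.com -> 10.0.0.3 (expiry=26+15=41). clock=26
Op 15: insert b.com -> 10.0.0.1 (expiry=26+17=43). clock=26
lookup b.com: present, ip=10.0.0.1 expiry=43 > clock=26

Answer: 10.0.0.1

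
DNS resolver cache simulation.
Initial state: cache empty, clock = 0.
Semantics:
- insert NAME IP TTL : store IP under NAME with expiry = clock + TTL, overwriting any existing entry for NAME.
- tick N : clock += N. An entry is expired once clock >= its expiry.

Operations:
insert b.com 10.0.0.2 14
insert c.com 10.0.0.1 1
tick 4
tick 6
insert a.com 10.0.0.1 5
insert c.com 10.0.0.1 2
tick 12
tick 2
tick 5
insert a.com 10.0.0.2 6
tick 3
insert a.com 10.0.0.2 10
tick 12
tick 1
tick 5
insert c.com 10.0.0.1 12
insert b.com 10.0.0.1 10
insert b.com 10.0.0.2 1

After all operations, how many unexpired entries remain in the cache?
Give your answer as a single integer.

Answer: 2

Derivation:
Op 1: insert b.com -> 10.0.0.2 (expiry=0+14=14). clock=0
Op 2: insert c.com -> 10.0.0.1 (expiry=0+1=1). clock=0
Op 3: tick 4 -> clock=4. purged={c.com}
Op 4: tick 6 -> clock=10.
Op 5: insert a.com -> 10.0.0.1 (expiry=10+5=15). clock=10
Op 6: insert c.com -> 10.0.0.1 (expiry=10+2=12). clock=10
Op 7: tick 12 -> clock=22. purged={a.com,b.com,c.com}
Op 8: tick 2 -> clock=24.
Op 9: tick 5 -> clock=29.
Op 10: insert a.com -> 10.0.0.2 (expiry=29+6=35). clock=29
Op 11: tick 3 -> clock=32.
Op 12: insert a.com -> 10.0.0.2 (expiry=32+10=42). clock=32
Op 13: tick 12 -> clock=44. purged={a.com}
Op 14: tick 1 -> clock=45.
Op 15: tick 5 -> clock=50.
Op 16: insert c.com -> 10.0.0.1 (expiry=50+12=62). clock=50
Op 17: insert b.com -> 10.0.0.1 (expiry=50+10=60). clock=50
Op 18: insert b.com -> 10.0.0.2 (expiry=50+1=51). clock=50
Final cache (unexpired): {b.com,c.com} -> size=2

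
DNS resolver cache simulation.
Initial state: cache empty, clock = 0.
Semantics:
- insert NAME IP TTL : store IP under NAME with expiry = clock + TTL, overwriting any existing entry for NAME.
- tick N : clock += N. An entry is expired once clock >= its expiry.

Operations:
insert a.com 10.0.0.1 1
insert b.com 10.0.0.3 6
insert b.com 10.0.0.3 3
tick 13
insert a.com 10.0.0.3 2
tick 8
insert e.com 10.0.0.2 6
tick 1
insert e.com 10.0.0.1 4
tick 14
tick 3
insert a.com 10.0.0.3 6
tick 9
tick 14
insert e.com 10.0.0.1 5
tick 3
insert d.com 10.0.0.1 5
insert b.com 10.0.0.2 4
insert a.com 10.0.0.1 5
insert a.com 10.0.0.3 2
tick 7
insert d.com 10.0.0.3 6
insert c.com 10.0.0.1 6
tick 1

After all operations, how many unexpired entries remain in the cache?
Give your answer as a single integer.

Answer: 2

Derivation:
Op 1: insert a.com -> 10.0.0.1 (expiry=0+1=1). clock=0
Op 2: insert b.com -> 10.0.0.3 (expiry=0+6=6). clock=0
Op 3: insert b.com -> 10.0.0.3 (expiry=0+3=3). clock=0
Op 4: tick 13 -> clock=13. purged={a.com,b.com}
Op 5: insert a.com -> 10.0.0.3 (expiry=13+2=15). clock=13
Op 6: tick 8 -> clock=21. purged={a.com}
Op 7: insert e.com -> 10.0.0.2 (expiry=21+6=27). clock=21
Op 8: tick 1 -> clock=22.
Op 9: insert e.com -> 10.0.0.1 (expiry=22+4=26). clock=22
Op 10: tick 14 -> clock=36. purged={e.com}
Op 11: tick 3 -> clock=39.
Op 12: insert a.com -> 10.0.0.3 (expiry=39+6=45). clock=39
Op 13: tick 9 -> clock=48. purged={a.com}
Op 14: tick 14 -> clock=62.
Op 15: insert e.com -> 10.0.0.1 (expiry=62+5=67). clock=62
Op 16: tick 3 -> clock=65.
Op 17: insert d.com -> 10.0.0.1 (expiry=65+5=70). clock=65
Op 18: insert b.com -> 10.0.0.2 (expiry=65+4=69). clock=65
Op 19: insert a.com -> 10.0.0.1 (expiry=65+5=70). clock=65
Op 20: insert a.com -> 10.0.0.3 (expiry=65+2=67). clock=65
Op 21: tick 7 -> clock=72. purged={a.com,b.com,d.com,e.com}
Op 22: insert d.com -> 10.0.0.3 (expiry=72+6=78). clock=72
Op 23: insert c.com -> 10.0.0.1 (expiry=72+6=78). clock=72
Op 24: tick 1 -> clock=73.
Final cache (unexpired): {c.com,d.com} -> size=2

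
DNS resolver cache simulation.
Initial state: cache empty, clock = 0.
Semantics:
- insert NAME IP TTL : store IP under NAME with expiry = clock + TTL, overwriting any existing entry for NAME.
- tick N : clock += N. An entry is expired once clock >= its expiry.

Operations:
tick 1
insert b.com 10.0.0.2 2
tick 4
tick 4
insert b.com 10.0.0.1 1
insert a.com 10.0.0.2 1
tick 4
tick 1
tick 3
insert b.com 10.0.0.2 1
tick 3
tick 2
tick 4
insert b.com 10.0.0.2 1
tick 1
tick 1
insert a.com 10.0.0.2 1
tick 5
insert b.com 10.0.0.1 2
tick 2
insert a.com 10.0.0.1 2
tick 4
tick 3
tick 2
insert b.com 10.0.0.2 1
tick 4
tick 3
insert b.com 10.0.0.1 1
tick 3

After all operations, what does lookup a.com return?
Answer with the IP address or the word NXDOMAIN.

Op 1: tick 1 -> clock=1.
Op 2: insert b.com -> 10.0.0.2 (expiry=1+2=3). clock=1
Op 3: tick 4 -> clock=5. purged={b.com}
Op 4: tick 4 -> clock=9.
Op 5: insert b.com -> 10.0.0.1 (expiry=9+1=10). clock=9
Op 6: insert a.com -> 10.0.0.2 (expiry=9+1=10). clock=9
Op 7: tick 4 -> clock=13. purged={a.com,b.com}
Op 8: tick 1 -> clock=14.
Op 9: tick 3 -> clock=17.
Op 10: insert b.com -> 10.0.0.2 (expiry=17+1=18). clock=17
Op 11: tick 3 -> clock=20. purged={b.com}
Op 12: tick 2 -> clock=22.
Op 13: tick 4 -> clock=26.
Op 14: insert b.com -> 10.0.0.2 (expiry=26+1=27). clock=26
Op 15: tick 1 -> clock=27. purged={b.com}
Op 16: tick 1 -> clock=28.
Op 17: insert a.com -> 10.0.0.2 (expiry=28+1=29). clock=28
Op 18: tick 5 -> clock=33. purged={a.com}
Op 19: insert b.com -> 10.0.0.1 (expiry=33+2=35). clock=33
Op 20: tick 2 -> clock=35. purged={b.com}
Op 21: insert a.com -> 10.0.0.1 (expiry=35+2=37). clock=35
Op 22: tick 4 -> clock=39. purged={a.com}
Op 23: tick 3 -> clock=42.
Op 24: tick 2 -> clock=44.
Op 25: insert b.com -> 10.0.0.2 (expiry=44+1=45). clock=44
Op 26: tick 4 -> clock=48. purged={b.com}
Op 27: tick 3 -> clock=51.
Op 28: insert b.com -> 10.0.0.1 (expiry=51+1=52). clock=51
Op 29: tick 3 -> clock=54. purged={b.com}
lookup a.com: not in cache (expired or never inserted)

Answer: NXDOMAIN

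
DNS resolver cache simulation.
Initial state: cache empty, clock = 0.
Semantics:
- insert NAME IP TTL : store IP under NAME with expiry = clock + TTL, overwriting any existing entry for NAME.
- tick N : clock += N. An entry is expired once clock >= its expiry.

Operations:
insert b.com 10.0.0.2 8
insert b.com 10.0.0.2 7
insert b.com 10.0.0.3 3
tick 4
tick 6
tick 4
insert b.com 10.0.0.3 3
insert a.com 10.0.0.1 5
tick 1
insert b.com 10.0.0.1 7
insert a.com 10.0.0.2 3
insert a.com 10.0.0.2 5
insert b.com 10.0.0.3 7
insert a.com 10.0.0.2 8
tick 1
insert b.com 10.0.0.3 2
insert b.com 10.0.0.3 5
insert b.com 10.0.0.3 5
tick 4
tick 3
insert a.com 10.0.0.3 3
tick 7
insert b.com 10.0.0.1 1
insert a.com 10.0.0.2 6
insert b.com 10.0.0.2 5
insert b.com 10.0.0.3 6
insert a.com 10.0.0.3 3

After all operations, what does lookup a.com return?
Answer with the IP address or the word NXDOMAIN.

Answer: 10.0.0.3

Derivation:
Op 1: insert b.com -> 10.0.0.2 (expiry=0+8=8). clock=0
Op 2: insert b.com -> 10.0.0.2 (expiry=0+7=7). clock=0
Op 3: insert b.com -> 10.0.0.3 (expiry=0+3=3). clock=0
Op 4: tick 4 -> clock=4. purged={b.com}
Op 5: tick 6 -> clock=10.
Op 6: tick 4 -> clock=14.
Op 7: insert b.com -> 10.0.0.3 (expiry=14+3=17). clock=14
Op 8: insert a.com -> 10.0.0.1 (expiry=14+5=19). clock=14
Op 9: tick 1 -> clock=15.
Op 10: insert b.com -> 10.0.0.1 (expiry=15+7=22). clock=15
Op 11: insert a.com -> 10.0.0.2 (expiry=15+3=18). clock=15
Op 12: insert a.com -> 10.0.0.2 (expiry=15+5=20). clock=15
Op 13: insert b.com -> 10.0.0.3 (expiry=15+7=22). clock=15
Op 14: insert a.com -> 10.0.0.2 (expiry=15+8=23). clock=15
Op 15: tick 1 -> clock=16.
Op 16: insert b.com -> 10.0.0.3 (expiry=16+2=18). clock=16
Op 17: insert b.com -> 10.0.0.3 (expiry=16+5=21). clock=16
Op 18: insert b.com -> 10.0.0.3 (expiry=16+5=21). clock=16
Op 19: tick 4 -> clock=20.
Op 20: tick 3 -> clock=23. purged={a.com,b.com}
Op 21: insert a.com -> 10.0.0.3 (expiry=23+3=26). clock=23
Op 22: tick 7 -> clock=30. purged={a.com}
Op 23: insert b.com -> 10.0.0.1 (expiry=30+1=31). clock=30
Op 24: insert a.com -> 10.0.0.2 (expiry=30+6=36). clock=30
Op 25: insert b.com -> 10.0.0.2 (expiry=30+5=35). clock=30
Op 26: insert b.com -> 10.0.0.3 (expiry=30+6=36). clock=30
Op 27: insert a.com -> 10.0.0.3 (expiry=30+3=33). clock=30
lookup a.com: present, ip=10.0.0.3 expiry=33 > clock=30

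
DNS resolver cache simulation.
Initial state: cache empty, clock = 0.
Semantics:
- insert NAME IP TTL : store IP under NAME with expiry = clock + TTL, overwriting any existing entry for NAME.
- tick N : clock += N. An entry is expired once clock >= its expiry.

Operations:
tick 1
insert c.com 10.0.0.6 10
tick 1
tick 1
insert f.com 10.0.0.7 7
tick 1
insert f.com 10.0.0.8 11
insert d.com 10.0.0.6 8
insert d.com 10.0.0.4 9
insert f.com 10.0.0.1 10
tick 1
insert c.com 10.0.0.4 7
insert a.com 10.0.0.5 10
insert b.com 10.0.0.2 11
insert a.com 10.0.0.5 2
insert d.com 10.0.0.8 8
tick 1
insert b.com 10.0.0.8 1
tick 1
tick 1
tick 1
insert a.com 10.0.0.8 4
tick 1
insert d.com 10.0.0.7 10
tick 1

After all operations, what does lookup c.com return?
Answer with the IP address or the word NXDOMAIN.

Op 1: tick 1 -> clock=1.
Op 2: insert c.com -> 10.0.0.6 (expiry=1+10=11). clock=1
Op 3: tick 1 -> clock=2.
Op 4: tick 1 -> clock=3.
Op 5: insert f.com -> 10.0.0.7 (expiry=3+7=10). clock=3
Op 6: tick 1 -> clock=4.
Op 7: insert f.com -> 10.0.0.8 (expiry=4+11=15). clock=4
Op 8: insert d.com -> 10.0.0.6 (expiry=4+8=12). clock=4
Op 9: insert d.com -> 10.0.0.4 (expiry=4+9=13). clock=4
Op 10: insert f.com -> 10.0.0.1 (expiry=4+10=14). clock=4
Op 11: tick 1 -> clock=5.
Op 12: insert c.com -> 10.0.0.4 (expiry=5+7=12). clock=5
Op 13: insert a.com -> 10.0.0.5 (expiry=5+10=15). clock=5
Op 14: insert b.com -> 10.0.0.2 (expiry=5+11=16). clock=5
Op 15: insert a.com -> 10.0.0.5 (expiry=5+2=7). clock=5
Op 16: insert d.com -> 10.0.0.8 (expiry=5+8=13). clock=5
Op 17: tick 1 -> clock=6.
Op 18: insert b.com -> 10.0.0.8 (expiry=6+1=7). clock=6
Op 19: tick 1 -> clock=7. purged={a.com,b.com}
Op 20: tick 1 -> clock=8.
Op 21: tick 1 -> clock=9.
Op 22: insert a.com -> 10.0.0.8 (expiry=9+4=13). clock=9
Op 23: tick 1 -> clock=10.
Op 24: insert d.com -> 10.0.0.7 (expiry=10+10=20). clock=10
Op 25: tick 1 -> clock=11.
lookup c.com: present, ip=10.0.0.4 expiry=12 > clock=11

Answer: 10.0.0.4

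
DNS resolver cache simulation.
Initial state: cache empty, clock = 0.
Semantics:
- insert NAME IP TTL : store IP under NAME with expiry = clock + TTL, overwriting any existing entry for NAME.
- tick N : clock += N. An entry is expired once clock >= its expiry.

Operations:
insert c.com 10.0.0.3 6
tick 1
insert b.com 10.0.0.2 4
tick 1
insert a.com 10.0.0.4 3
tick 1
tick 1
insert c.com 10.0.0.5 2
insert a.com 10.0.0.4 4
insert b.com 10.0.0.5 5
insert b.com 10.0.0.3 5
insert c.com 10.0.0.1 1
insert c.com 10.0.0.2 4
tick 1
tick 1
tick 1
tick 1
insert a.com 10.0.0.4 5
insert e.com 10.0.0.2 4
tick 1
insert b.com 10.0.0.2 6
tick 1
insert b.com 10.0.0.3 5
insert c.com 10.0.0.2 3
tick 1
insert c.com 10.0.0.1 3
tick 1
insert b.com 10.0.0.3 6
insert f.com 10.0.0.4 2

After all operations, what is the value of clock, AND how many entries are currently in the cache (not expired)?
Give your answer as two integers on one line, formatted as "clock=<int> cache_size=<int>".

Op 1: insert c.com -> 10.0.0.3 (expiry=0+6=6). clock=0
Op 2: tick 1 -> clock=1.
Op 3: insert b.com -> 10.0.0.2 (expiry=1+4=5). clock=1
Op 4: tick 1 -> clock=2.
Op 5: insert a.com -> 10.0.0.4 (expiry=2+3=5). clock=2
Op 6: tick 1 -> clock=3.
Op 7: tick 1 -> clock=4.
Op 8: insert c.com -> 10.0.0.5 (expiry=4+2=6). clock=4
Op 9: insert a.com -> 10.0.0.4 (expiry=4+4=8). clock=4
Op 10: insert b.com -> 10.0.0.5 (expiry=4+5=9). clock=4
Op 11: insert b.com -> 10.0.0.3 (expiry=4+5=9). clock=4
Op 12: insert c.com -> 10.0.0.1 (expiry=4+1=5). clock=4
Op 13: insert c.com -> 10.0.0.2 (expiry=4+4=8). clock=4
Op 14: tick 1 -> clock=5.
Op 15: tick 1 -> clock=6.
Op 16: tick 1 -> clock=7.
Op 17: tick 1 -> clock=8. purged={a.com,c.com}
Op 18: insert a.com -> 10.0.0.4 (expiry=8+5=13). clock=8
Op 19: insert e.com -> 10.0.0.2 (expiry=8+4=12). clock=8
Op 20: tick 1 -> clock=9. purged={b.com}
Op 21: insert b.com -> 10.0.0.2 (expiry=9+6=15). clock=9
Op 22: tick 1 -> clock=10.
Op 23: insert b.com -> 10.0.0.3 (expiry=10+5=15). clock=10
Op 24: insert c.com -> 10.0.0.2 (expiry=10+3=13). clock=10
Op 25: tick 1 -> clock=11.
Op 26: insert c.com -> 10.0.0.1 (expiry=11+3=14). clock=11
Op 27: tick 1 -> clock=12. purged={e.com}
Op 28: insert b.com -> 10.0.0.3 (expiry=12+6=18). clock=12
Op 29: insert f.com -> 10.0.0.4 (expiry=12+2=14). clock=12
Final clock = 12
Final cache (unexpired): {a.com,b.com,c.com,f.com} -> size=4

Answer: clock=12 cache_size=4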